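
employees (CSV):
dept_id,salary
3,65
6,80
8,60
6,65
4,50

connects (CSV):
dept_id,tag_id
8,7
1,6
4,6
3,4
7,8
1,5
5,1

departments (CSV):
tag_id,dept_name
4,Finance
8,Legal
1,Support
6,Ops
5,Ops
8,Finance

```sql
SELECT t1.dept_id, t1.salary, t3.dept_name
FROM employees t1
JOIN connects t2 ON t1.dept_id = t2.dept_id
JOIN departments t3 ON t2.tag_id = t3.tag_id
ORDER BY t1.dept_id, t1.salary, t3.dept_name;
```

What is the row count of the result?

2

Joins associate left-to-right: employees INNER JOIN connects on dept_id gives 3 intermediate row(s).
Then INNER JOIN `departments t3` on tag_id: keep only rows whose t2.tag_id appears in t3.
Result: 2 row(s).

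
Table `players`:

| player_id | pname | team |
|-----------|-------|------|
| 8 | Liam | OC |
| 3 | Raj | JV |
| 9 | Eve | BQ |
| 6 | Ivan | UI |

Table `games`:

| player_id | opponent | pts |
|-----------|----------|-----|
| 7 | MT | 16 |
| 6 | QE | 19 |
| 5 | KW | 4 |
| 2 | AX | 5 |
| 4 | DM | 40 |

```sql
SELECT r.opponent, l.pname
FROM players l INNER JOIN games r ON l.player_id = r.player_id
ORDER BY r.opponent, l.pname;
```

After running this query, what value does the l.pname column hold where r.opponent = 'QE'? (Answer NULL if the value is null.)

Ivan

INNER JOIN keeps only pairs where the ON condition holds.
Matching on l.player_id = r.player_id.
- l row (player_id=8): no match → dropped.
- l row (player_id=3): no match → dropped.
- l row (player_id=9): no match → dropped.
- l row (player_id=6): matches 1 r row(s) → 1 output row(s).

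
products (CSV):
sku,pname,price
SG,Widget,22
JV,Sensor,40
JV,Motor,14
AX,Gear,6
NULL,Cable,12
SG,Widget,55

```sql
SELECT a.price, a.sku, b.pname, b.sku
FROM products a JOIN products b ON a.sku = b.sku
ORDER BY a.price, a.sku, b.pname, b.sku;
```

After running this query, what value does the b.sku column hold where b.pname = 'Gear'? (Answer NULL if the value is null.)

INNER JOIN keeps only pairs where the ON condition holds.
Matching on a.sku = b.sku. A NULL in a compared column never satisfies the condition.
- a (sku=SG) pairs with 2 row(s) of b.
- a (sku=JV) pairs with 2 row(s) of b.
- a (sku=JV) pairs with 2 row(s) of b.
- a (sku=AX) pairs with 1 row(s) of b.
- a (sku=NULL) has no partner → excluded.
- a (sku=SG) pairs with 2 row(s) of b.

AX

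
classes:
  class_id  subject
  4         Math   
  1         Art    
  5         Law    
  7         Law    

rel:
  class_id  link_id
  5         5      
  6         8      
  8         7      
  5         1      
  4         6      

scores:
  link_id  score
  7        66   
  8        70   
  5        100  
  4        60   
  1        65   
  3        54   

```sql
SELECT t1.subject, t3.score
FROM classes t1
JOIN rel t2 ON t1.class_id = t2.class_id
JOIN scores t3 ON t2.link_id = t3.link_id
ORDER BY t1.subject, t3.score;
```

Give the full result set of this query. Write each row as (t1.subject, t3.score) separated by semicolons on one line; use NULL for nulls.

Evaluate left to right. First `classes t1 INNER JOIN rel t2` on class_id: 3 row(s).
Then INNER JOIN `scores t3` on link_id: keep only rows whose t2.link_id appears in t3.

(Law, 65); (Law, 100)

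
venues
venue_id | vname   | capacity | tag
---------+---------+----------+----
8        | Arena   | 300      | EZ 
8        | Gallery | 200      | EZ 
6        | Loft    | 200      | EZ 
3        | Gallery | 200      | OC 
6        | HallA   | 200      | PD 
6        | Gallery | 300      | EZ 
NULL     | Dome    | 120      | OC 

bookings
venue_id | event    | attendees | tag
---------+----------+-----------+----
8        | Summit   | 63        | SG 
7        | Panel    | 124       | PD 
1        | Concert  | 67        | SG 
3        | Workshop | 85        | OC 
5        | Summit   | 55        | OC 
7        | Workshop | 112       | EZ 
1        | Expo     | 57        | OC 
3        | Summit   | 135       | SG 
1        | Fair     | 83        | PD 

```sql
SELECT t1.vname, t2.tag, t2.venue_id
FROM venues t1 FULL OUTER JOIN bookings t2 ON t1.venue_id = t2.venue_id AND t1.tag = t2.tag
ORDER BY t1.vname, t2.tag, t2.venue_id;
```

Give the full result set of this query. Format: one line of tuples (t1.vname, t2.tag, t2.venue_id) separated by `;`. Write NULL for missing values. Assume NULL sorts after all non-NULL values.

FULL OUTER JOIN keeps every row from both sides; unmatched rows get NULL for the other side's columns.
Matching on t1.venue_id = t2.venue_id AND t1.tag = t2.tag. A NULL in a compared column never satisfies the condition.
- venue_id=8, tag=EZ: no t2 row matches, row kept with t2 columns NULL.
- venue_id=8, tag=EZ: no t2 row matches, row kept with t2 columns NULL.
- venue_id=6, tag=EZ: no t2 row matches, row kept with t2 columns NULL.
- venue_id=3, tag=OC: 1 matching t2 row(s), so 1 row(s) emitted.
- venue_id=6, tag=PD: no t2 row matches, row kept with t2 columns NULL.
- venue_id=6, tag=EZ: no t2 row matches, row kept with t2 columns NULL.
- venue_id=NULL, tag=OC: no t2 row matches, row kept with t2 columns NULL.
- plus 8 unmatched t2 row(s), each kept with NULL t1 columns.

(Arena, NULL, NULL); (Dome, NULL, NULL); (Gallery, OC, 3); (Gallery, NULL, NULL); (Gallery, NULL, NULL); (HallA, NULL, NULL); (Loft, NULL, NULL); (NULL, EZ, 7); (NULL, OC, 1); (NULL, OC, 5); (NULL, PD, 1); (NULL, PD, 7); (NULL, SG, 1); (NULL, SG, 3); (NULL, SG, 8)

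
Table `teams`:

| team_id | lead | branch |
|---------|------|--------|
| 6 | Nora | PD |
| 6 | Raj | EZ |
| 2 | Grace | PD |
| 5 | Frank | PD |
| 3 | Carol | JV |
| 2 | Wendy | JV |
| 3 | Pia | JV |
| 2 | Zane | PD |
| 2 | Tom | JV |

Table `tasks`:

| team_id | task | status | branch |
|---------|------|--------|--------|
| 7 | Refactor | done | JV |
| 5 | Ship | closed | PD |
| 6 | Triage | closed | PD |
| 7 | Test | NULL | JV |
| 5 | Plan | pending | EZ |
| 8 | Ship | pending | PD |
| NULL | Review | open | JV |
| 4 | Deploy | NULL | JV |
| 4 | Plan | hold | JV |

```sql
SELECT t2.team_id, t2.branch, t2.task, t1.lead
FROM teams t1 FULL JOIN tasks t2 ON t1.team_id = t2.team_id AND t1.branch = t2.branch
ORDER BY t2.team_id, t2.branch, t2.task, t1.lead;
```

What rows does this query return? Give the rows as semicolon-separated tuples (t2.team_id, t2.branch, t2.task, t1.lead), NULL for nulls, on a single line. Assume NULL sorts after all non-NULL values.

(4, JV, Deploy, NULL); (4, JV, Plan, NULL); (5, EZ, Plan, NULL); (5, PD, Ship, Frank); (6, PD, Triage, Nora); (7, JV, Refactor, NULL); (7, JV, Test, NULL); (8, PD, Ship, NULL); (NULL, JV, Review, NULL); (NULL, NULL, NULL, Carol); (NULL, NULL, NULL, Grace); (NULL, NULL, NULL, Pia); (NULL, NULL, NULL, Raj); (NULL, NULL, NULL, Tom); (NULL, NULL, NULL, Wendy); (NULL, NULL, NULL, Zane)

FULL OUTER JOIN keeps every row from both sides; unmatched rows get NULL for the other side's columns.
Matching on t1.team_id = t2.team_id AND t1.branch = t2.branch. A NULL in a compared column never satisfies the condition.
- t1 row (team_id=6, branch=PD): matches 1 t2 row(s) → 1 output row(s).
- t1 row (team_id=6, branch=EZ): no match → kept, t2 columns NULL.
- t1 row (team_id=2, branch=PD): no match → kept, t2 columns NULL.
- t1 row (team_id=5, branch=PD): matches 1 t2 row(s) → 1 output row(s).
- t1 row (team_id=3, branch=JV): no match → kept, t2 columns NULL.
- t1 row (team_id=2, branch=JV): no match → kept, t2 columns NULL.
- t1 row (team_id=3, branch=JV): no match → kept, t2 columns NULL.
- t1 row (team_id=2, branch=PD): no match → kept, t2 columns NULL.
- t1 row (team_id=2, branch=JV): no match → kept, t2 columns NULL.
- plus 7 unmatched t2 row(s), each kept with NULL t1 columns.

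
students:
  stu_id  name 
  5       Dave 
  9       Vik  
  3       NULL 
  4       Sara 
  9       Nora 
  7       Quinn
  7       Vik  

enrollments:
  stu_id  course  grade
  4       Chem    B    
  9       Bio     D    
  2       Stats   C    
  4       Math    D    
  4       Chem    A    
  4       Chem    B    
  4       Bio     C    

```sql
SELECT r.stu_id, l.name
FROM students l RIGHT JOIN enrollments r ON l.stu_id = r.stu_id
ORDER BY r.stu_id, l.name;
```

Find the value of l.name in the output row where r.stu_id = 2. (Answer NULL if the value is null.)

RIGHT JOIN keeps every row from `enrollments`; unmatched rows get NULL for `students`'s columns.
Matching on l.stu_id = r.stu_id.
Matched pairs: 7; unmatched r rows kept: 1.

NULL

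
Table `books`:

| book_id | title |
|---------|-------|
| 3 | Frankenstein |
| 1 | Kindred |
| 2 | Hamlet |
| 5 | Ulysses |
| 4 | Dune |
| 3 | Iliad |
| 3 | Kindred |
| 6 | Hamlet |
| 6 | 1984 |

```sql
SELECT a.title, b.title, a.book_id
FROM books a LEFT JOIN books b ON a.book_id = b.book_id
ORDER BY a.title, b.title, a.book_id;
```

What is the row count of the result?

LEFT JOIN keeps every row from `books a`; unmatched rows get NULL for `books b`'s columns.
Matching on a.book_id = b.book_id.
Matched pairs: 17; unmatched a rows kept: 0.
Total: 17 rows.

17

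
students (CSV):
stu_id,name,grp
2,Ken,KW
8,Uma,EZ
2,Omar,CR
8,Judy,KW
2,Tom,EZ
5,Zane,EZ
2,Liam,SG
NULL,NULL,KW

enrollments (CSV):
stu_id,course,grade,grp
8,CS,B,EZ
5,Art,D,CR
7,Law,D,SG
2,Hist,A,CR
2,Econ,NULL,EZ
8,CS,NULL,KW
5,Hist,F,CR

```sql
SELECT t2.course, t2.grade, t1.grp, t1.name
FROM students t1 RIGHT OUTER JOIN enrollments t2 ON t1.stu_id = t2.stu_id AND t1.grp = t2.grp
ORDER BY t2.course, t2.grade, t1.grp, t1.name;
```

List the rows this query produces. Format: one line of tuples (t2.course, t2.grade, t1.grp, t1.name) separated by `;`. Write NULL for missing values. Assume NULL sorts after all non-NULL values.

(Art, D, NULL, NULL); (CS, B, EZ, Uma); (CS, NULL, KW, Judy); (Econ, NULL, EZ, Tom); (Hist, A, CR, Omar); (Hist, F, NULL, NULL); (Law, D, NULL, NULL)

RIGHT JOIN keeps every row from `enrollments`; unmatched rows get NULL for `students`'s columns.
Matching on t1.stu_id = t2.stu_id AND t1.grp = t2.grp. A NULL in a compared column never satisfies the condition.
Matched pairs: 4; unmatched t2 rows kept: 3.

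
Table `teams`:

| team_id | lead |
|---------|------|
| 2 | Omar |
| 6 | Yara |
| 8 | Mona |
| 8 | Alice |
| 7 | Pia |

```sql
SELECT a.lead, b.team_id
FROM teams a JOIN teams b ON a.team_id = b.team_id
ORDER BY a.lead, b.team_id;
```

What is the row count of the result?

INNER JOIN keeps only pairs where the ON condition holds.
Matching on a.team_id = b.team_id.
- a[0] team_id=2 → 1 match(es) in b → 1 row(s).
- a[1] team_id=6 → 1 match(es) in b → 1 row(s).
- a[2] team_id=8 → 2 match(es) in b → 2 row(s).
- a[3] team_id=8 → 2 match(es) in b → 2 row(s).
- a[4] team_id=7 → 1 match(es) in b → 1 row(s).
Total: 7 rows.

7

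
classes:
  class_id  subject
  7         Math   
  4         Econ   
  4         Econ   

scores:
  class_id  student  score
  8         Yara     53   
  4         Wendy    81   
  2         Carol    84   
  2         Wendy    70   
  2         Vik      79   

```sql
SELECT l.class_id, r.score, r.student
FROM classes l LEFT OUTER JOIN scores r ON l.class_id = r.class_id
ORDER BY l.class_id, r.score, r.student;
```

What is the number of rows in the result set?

3

LEFT JOIN keeps every row from `classes`; unmatched rows get NULL for `scores`'s columns.
Matching on l.class_id = r.class_id.
- l[0] class_id=7 → no match; kept with NULLs on the r side.
- l[1] class_id=4 → 1 match(es) in r → 1 row(s).
- l[2] class_id=4 → 1 match(es) in r → 1 row(s).
Total: 2 matched + 1 padded = 3 rows.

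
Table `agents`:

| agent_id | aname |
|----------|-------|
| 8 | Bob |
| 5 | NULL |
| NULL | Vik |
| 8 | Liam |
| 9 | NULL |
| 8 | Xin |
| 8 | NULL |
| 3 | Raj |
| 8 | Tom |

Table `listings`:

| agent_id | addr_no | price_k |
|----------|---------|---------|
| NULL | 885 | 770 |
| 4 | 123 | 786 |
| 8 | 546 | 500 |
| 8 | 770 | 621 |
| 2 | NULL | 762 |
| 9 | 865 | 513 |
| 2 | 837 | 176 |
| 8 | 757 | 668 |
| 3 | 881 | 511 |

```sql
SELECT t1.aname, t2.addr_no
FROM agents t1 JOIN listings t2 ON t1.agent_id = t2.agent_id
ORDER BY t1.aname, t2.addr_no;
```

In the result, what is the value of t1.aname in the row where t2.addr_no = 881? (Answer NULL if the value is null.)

INNER JOIN keeps only pairs where the ON condition holds.
Matching on t1.agent_id = t2.agent_id. A NULL in a compared column never satisfies the condition.
- t1[0] agent_id=8 → 3 match(es) in t2 → 3 row(s).
- t1[1] agent_id=5 → no match; dropped.
- t1[2] agent_id=NULL → no match; dropped.
- t1[3] agent_id=8 → 3 match(es) in t2 → 3 row(s).
- t1[4] agent_id=9 → 1 match(es) in t2 → 1 row(s).
- t1[5] agent_id=8 → 3 match(es) in t2 → 3 row(s).
- t1[6] agent_id=8 → 3 match(es) in t2 → 3 row(s).
- t1[7] agent_id=3 → 1 match(es) in t2 → 1 row(s).
- t1[8] agent_id=8 → 3 match(es) in t2 → 3 row(s).

Raj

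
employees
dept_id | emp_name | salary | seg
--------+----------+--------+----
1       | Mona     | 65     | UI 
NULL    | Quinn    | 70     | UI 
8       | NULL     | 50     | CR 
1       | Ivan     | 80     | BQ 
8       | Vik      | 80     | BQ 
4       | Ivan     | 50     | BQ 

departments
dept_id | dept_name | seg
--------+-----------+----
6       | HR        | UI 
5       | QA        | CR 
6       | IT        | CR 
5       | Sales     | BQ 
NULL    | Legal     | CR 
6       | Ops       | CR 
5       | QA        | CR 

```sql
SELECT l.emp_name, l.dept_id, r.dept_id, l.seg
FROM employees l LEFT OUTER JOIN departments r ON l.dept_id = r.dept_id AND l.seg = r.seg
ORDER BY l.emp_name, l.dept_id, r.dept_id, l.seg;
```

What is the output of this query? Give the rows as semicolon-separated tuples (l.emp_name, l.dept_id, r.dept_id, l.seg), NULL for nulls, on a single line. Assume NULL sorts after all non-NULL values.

LEFT JOIN keeps every row from `employees`; unmatched rows get NULL for `departments`'s columns.
Matching on l.dept_id = r.dept_id AND l.seg = r.seg. A NULL in a compared column never satisfies the condition.
- l[0] dept_id=1, seg=UI → no match; kept with NULLs on the r side.
- l[1] dept_id=NULL, seg=UI → no match; kept with NULLs on the r side.
- l[2] dept_id=8, seg=CR → no match; kept with NULLs on the r side.
- l[3] dept_id=1, seg=BQ → no match; kept with NULLs on the r side.
- l[4] dept_id=8, seg=BQ → no match; kept with NULLs on the r side.
- l[5] dept_id=4, seg=BQ → no match; kept with NULLs on the r side.
After projecting and ordering:
l.emp_name | l.dept_id | r.dept_id | l.seg
Ivan | 1 | NULL | BQ
Ivan | 4 | NULL | BQ
Mona | 1 | NULL | UI
Quinn | NULL | NULL | UI
Vik | 8 | NULL | BQ
NULL | 8 | NULL | CR

(Ivan, 1, NULL, BQ); (Ivan, 4, NULL, BQ); (Mona, 1, NULL, UI); (Quinn, NULL, NULL, UI); (Vik, 8, NULL, BQ); (NULL, 8, NULL, CR)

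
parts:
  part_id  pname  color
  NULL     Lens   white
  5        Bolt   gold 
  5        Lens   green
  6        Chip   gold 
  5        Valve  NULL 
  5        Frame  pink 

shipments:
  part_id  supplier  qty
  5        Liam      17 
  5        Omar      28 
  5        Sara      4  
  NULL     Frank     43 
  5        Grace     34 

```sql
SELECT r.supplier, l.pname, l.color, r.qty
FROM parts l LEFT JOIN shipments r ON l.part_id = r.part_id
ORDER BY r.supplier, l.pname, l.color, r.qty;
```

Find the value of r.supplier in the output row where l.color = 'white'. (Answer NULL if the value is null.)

LEFT JOIN keeps every row from `parts`; unmatched rows get NULL for `shipments`'s columns.
Matching on l.part_id = r.part_id. A NULL in a compared column never satisfies the condition.
- part_id=NULL: no r row matches, row kept with r columns NULL.
- part_id=5: 4 matching r row(s), so 4 row(s) emitted.
- part_id=5: 4 matching r row(s), so 4 row(s) emitted.
- part_id=6: no r row matches, row kept with r columns NULL.
- part_id=5: 4 matching r row(s), so 4 row(s) emitted.
- part_id=5: 4 matching r row(s), so 4 row(s) emitted.

NULL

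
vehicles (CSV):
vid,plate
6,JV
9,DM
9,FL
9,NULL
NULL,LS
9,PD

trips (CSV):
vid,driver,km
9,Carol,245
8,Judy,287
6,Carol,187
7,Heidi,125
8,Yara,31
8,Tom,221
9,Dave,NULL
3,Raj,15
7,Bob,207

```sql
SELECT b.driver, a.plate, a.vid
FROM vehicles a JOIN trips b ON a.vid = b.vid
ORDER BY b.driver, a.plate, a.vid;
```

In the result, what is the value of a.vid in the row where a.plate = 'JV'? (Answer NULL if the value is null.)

INNER JOIN keeps only pairs where the ON condition holds.
Matching on a.vid = b.vid. A NULL in a compared column never satisfies the condition.
Matched pairs: 9.

6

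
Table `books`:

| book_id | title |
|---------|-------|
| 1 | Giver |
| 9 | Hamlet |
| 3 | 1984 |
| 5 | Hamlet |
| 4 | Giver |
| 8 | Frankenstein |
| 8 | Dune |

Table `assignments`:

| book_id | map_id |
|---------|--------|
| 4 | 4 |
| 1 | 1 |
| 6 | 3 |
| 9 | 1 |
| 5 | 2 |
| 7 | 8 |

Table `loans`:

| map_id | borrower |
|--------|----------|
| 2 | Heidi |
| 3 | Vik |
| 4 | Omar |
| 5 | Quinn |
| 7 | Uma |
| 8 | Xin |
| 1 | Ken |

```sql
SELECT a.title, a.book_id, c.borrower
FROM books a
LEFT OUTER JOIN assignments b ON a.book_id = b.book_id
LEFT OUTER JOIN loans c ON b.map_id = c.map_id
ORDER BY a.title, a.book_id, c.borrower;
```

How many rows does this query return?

Evaluate left to right. First `books a LEFT JOIN assignments b` on book_id: 7 row(s).
Then LEFT JOIN `loans c` on map_id: each of those 7 rows is kept; rows whose b.map_id has no match in c get NULL for c's columns.
Result: 7 row(s).

7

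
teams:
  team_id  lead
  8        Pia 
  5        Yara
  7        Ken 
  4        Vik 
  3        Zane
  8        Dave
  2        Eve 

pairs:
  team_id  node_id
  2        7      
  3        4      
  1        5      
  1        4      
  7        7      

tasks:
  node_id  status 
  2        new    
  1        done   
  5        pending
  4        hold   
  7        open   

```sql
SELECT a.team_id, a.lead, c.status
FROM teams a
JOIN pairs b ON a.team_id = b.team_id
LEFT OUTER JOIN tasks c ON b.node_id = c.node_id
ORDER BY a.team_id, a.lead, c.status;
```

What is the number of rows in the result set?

3

Joins associate left-to-right: teams INNER JOIN pairs on team_id gives 3 intermediate row(s).
Then LEFT JOIN `tasks c` on node_id: each of those 3 rows is kept; rows whose b.node_id has no match in c get NULL for c's columns.
Result: 3 row(s).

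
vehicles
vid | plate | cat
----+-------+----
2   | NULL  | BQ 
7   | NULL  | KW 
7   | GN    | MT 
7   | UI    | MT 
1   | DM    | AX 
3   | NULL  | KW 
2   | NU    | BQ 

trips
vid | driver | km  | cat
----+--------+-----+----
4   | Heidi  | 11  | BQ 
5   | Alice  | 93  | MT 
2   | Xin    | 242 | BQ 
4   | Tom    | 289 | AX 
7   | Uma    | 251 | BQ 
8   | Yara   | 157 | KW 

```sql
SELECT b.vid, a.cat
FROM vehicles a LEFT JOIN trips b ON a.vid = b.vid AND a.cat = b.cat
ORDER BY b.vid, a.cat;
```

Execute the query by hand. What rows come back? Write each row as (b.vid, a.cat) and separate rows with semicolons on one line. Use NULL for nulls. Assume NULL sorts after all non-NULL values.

LEFT JOIN keeps every row from `vehicles`; unmatched rows get NULL for `trips`'s columns.
Matching on a.vid = b.vid AND a.cat = b.cat.
Matched pairs: 2; unmatched a rows kept: 5.

(2, BQ); (2, BQ); (NULL, AX); (NULL, KW); (NULL, KW); (NULL, MT); (NULL, MT)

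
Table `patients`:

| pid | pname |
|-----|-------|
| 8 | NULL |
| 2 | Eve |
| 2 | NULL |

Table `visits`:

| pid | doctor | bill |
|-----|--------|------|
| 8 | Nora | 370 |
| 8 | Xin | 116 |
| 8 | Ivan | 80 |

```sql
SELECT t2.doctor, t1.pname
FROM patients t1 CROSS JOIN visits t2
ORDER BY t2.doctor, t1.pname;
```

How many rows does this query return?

9

CROSS JOIN pairs every row of `patients` with every row of `visits`: 3 × 3 = 9 rows.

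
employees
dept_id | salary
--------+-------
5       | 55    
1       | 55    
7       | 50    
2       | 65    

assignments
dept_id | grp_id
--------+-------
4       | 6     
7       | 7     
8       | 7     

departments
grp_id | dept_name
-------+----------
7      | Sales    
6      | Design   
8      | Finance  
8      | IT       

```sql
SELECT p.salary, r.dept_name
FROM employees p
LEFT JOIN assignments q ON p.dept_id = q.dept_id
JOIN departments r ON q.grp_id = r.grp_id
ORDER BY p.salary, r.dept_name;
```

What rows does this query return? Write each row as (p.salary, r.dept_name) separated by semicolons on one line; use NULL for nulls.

(50, Sales)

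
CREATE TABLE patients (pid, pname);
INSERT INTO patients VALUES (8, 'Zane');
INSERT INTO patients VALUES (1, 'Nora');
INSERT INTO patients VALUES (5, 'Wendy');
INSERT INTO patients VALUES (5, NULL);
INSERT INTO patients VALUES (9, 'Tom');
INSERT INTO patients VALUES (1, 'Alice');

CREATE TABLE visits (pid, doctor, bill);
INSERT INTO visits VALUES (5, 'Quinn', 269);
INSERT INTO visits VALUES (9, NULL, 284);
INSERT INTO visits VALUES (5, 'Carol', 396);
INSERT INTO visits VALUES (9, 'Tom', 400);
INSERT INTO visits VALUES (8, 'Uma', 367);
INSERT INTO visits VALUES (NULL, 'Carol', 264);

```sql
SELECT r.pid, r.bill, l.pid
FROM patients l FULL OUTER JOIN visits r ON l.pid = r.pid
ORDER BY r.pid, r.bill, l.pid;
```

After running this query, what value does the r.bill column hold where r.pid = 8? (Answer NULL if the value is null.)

FULL OUTER JOIN keeps every row from both sides; unmatched rows get NULL for the other side's columns.
Matching on l.pid = r.pid. A NULL in a compared column never satisfies the condition.
- l row (pid=8): matches 1 r row(s) → 1 output row(s).
- l row (pid=1): no match → kept, r columns NULL.
- l row (pid=5): matches 2 r row(s) → 2 output row(s).
- l row (pid=5): matches 2 r row(s) → 2 output row(s).
- l row (pid=9): matches 2 r row(s) → 2 output row(s).
- l row (pid=1): no match → kept, r columns NULL.
- 1 r row(s) had no l match → kept, l columns NULL.

367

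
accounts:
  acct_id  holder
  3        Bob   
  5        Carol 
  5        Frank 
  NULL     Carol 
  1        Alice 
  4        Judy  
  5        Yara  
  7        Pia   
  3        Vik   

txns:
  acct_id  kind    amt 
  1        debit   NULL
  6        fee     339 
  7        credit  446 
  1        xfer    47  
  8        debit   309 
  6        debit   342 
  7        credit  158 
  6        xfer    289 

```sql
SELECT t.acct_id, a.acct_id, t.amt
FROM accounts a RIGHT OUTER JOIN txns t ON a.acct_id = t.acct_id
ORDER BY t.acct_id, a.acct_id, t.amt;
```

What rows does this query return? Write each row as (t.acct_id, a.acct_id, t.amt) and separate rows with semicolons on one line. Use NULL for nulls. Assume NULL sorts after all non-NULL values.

(1, 1, 47); (1, 1, NULL); (6, NULL, 289); (6, NULL, 339); (6, NULL, 342); (7, 7, 158); (7, 7, 446); (8, NULL, 309)

RIGHT JOIN keeps every row from `txns`; unmatched rows get NULL for `accounts`'s columns.
Matching on a.acct_id = t.acct_id. A NULL in a compared column never satisfies the condition.
- acct_id=3: no matching t row.
- acct_id=5: no matching t row.
- acct_id=5: no matching t row.
- acct_id=NULL: no matching t row.
- acct_id=1: 2 matching t row(s), so 2 row(s) emitted.
- acct_id=4: no matching t row.
- acct_id=5: no matching t row.
- acct_id=7: 2 matching t row(s), so 2 row(s) emitted.
- acct_id=3: no matching t row.
- 4 row(s) from t found no a partner → padded with NULL.
After projecting and ordering:
t.acct_id | a.acct_id | t.amt
1 | 1 | 47
1 | 1 | NULL
6 | NULL | 289
6 | NULL | 339
6 | NULL | 342
7 | 7 | 158
7 | 7 | 446
8 | NULL | 309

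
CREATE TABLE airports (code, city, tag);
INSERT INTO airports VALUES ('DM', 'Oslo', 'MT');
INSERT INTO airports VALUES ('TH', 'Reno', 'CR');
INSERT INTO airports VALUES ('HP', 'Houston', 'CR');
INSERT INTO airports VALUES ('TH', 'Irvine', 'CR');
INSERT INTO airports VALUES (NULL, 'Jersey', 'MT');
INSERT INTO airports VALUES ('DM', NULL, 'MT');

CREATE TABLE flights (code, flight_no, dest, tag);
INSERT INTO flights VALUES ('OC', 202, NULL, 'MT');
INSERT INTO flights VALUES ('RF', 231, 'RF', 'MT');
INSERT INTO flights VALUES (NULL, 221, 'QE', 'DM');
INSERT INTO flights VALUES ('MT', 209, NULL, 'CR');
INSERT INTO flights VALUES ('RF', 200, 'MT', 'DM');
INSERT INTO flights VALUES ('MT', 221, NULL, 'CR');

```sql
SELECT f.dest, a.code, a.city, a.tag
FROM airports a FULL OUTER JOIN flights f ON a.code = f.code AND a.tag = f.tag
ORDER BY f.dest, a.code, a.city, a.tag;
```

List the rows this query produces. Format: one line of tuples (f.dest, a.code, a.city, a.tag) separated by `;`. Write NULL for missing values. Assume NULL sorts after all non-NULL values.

FULL OUTER JOIN keeps every row from both sides; unmatched rows get NULL for the other side's columns.
Matching on a.code = f.code AND a.tag = f.tag. A NULL in a compared column never satisfies the condition.
- a row (code=DM, tag=MT): no match → kept, f columns NULL.
- a row (code=TH, tag=CR): no match → kept, f columns NULL.
- a row (code=HP, tag=CR): no match → kept, f columns NULL.
- a row (code=TH, tag=CR): no match → kept, f columns NULL.
- a row (code=NULL, tag=MT): no match → kept, f columns NULL.
- a row (code=DM, tag=MT): no match → kept, f columns NULL.
- plus 6 unmatched f row(s), each kept with NULL a columns.

(MT, NULL, NULL, NULL); (QE, NULL, NULL, NULL); (RF, NULL, NULL, NULL); (NULL, DM, Oslo, MT); (NULL, DM, NULL, MT); (NULL, HP, Houston, CR); (NULL, TH, Irvine, CR); (NULL, TH, Reno, CR); (NULL, NULL, Jersey, MT); (NULL, NULL, NULL, NULL); (NULL, NULL, NULL, NULL); (NULL, NULL, NULL, NULL)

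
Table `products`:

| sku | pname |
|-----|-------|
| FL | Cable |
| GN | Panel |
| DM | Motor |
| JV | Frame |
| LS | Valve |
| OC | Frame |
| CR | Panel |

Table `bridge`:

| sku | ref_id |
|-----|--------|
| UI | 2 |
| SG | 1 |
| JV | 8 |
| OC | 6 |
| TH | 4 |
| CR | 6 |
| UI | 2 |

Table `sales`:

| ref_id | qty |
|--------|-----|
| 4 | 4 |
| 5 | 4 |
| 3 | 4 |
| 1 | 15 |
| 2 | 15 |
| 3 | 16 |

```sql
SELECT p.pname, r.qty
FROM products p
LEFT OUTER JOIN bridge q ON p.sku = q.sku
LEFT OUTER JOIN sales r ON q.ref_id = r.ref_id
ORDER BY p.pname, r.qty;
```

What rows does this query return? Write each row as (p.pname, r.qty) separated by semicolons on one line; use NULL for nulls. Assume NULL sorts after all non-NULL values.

(Cable, NULL); (Frame, NULL); (Frame, NULL); (Motor, NULL); (Panel, NULL); (Panel, NULL); (Valve, NULL)

Joins associate left-to-right: products LEFT JOIN bridge on sku gives 7 intermediate row(s).
Then LEFT JOIN `sales r` on ref_id: each of those 7 rows is kept; rows whose q.ref_id has no match in r get NULL for r's columns.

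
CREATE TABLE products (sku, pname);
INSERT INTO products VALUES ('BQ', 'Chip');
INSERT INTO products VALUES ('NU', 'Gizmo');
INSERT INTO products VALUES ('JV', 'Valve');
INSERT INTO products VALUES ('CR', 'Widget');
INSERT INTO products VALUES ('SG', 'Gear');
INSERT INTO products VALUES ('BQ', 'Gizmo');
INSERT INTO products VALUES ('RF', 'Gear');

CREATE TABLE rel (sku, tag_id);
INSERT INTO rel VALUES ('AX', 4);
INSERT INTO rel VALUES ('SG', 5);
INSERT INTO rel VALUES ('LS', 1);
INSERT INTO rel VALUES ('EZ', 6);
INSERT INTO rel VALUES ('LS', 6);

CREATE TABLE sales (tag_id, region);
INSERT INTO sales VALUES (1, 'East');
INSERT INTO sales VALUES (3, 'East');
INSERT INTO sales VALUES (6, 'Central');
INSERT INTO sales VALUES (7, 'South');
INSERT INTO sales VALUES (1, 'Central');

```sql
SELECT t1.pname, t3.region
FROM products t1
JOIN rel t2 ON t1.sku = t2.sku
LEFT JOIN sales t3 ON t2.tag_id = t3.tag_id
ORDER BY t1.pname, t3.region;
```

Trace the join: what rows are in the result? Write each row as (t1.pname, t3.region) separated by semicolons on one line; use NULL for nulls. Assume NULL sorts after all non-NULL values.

(Gear, NULL)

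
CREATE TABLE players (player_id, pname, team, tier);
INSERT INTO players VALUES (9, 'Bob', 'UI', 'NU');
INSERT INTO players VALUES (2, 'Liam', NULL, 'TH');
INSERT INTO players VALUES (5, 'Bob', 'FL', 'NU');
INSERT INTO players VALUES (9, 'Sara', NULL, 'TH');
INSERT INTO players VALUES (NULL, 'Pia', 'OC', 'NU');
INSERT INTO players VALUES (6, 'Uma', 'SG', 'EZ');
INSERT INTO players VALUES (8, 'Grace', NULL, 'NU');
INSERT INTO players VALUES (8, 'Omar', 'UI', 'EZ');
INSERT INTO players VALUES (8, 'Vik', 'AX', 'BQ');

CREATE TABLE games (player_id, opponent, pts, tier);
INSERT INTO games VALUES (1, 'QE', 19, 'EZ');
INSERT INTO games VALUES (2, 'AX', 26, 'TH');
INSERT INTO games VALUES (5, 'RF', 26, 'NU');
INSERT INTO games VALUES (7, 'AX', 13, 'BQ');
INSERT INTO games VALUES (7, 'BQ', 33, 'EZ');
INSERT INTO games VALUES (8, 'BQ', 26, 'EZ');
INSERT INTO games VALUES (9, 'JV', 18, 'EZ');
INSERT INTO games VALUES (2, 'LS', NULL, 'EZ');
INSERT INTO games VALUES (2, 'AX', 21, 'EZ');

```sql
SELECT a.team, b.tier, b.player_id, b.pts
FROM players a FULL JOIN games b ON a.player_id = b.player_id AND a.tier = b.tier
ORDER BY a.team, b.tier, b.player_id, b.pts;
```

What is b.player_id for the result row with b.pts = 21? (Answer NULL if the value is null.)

2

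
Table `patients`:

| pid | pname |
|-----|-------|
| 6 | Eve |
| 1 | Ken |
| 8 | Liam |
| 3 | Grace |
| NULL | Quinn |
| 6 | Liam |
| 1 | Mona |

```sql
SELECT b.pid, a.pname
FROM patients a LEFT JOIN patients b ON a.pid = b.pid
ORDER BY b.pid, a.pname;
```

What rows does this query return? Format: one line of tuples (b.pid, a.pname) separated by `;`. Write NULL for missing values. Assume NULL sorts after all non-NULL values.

LEFT JOIN keeps every row from `patients a`; unmatched rows get NULL for `patients b`'s columns.
Matching on a.pid = b.pid. A NULL in a compared column never satisfies the condition.
Matched pairs: 10; unmatched a rows kept: 1.

(1, Ken); (1, Ken); (1, Mona); (1, Mona); (3, Grace); (6, Eve); (6, Eve); (6, Liam); (6, Liam); (8, Liam); (NULL, Quinn)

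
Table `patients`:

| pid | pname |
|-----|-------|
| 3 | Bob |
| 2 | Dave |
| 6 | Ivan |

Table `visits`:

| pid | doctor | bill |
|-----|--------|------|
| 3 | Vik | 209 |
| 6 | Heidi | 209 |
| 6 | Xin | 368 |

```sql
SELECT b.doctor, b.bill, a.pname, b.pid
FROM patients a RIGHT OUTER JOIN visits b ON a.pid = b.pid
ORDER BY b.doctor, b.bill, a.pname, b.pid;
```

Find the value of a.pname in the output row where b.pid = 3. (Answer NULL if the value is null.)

Bob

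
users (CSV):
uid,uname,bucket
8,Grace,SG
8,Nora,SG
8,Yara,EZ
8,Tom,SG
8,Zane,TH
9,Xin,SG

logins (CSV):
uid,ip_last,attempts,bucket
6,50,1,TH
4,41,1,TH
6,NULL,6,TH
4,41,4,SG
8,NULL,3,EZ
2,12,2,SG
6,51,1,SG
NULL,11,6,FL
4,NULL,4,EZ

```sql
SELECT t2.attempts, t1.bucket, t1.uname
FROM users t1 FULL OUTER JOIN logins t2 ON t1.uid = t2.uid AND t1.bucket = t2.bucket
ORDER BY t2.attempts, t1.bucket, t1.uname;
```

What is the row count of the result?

14

FULL OUTER JOIN keeps every row from both sides; unmatched rows get NULL for the other side's columns.
Matching on t1.uid = t2.uid AND t1.bucket = t2.bucket. A NULL in a compared column never satisfies the condition.
Matched pairs: 1; unmatched t1 rows kept: 5; unmatched t2 rows kept: 8.
Total: 1 matched + 13 padded = 14 rows.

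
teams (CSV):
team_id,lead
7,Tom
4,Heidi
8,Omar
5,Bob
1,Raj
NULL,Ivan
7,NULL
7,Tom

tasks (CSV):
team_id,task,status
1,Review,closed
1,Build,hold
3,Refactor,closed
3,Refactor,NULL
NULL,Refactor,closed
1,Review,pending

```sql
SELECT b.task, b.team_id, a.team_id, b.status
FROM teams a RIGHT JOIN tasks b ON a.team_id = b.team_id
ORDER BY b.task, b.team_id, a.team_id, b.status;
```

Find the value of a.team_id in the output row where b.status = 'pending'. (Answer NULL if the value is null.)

RIGHT JOIN keeps every row from `tasks`; unmatched rows get NULL for `teams`'s columns.
Matching on a.team_id = b.team_id. A NULL in a compared column never satisfies the condition.
Matched pairs: 3; unmatched b rows kept: 3.

1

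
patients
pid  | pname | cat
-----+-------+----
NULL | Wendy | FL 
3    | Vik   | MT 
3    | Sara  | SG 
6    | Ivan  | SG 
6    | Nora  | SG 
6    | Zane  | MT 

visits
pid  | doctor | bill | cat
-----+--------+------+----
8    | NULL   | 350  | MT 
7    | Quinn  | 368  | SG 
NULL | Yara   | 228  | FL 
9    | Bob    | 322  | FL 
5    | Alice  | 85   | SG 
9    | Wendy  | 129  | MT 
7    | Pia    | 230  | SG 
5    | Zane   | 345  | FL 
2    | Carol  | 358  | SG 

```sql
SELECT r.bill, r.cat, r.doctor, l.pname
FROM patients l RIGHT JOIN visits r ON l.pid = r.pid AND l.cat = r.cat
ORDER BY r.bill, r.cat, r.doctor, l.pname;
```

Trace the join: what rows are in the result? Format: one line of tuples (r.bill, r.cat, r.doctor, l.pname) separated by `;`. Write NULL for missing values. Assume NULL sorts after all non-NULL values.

(85, SG, Alice, NULL); (129, MT, Wendy, NULL); (228, FL, Yara, NULL); (230, SG, Pia, NULL); (322, FL, Bob, NULL); (345, FL, Zane, NULL); (350, MT, NULL, NULL); (358, SG, Carol, NULL); (368, SG, Quinn, NULL)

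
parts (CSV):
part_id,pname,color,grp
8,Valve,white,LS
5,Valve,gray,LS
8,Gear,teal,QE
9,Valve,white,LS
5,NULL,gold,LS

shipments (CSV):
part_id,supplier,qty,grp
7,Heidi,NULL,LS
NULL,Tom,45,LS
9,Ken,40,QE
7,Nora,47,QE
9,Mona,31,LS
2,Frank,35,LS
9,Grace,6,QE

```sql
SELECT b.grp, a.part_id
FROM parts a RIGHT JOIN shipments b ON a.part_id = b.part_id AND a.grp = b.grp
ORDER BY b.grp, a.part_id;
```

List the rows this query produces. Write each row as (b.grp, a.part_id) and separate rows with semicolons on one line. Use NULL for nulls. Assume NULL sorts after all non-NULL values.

RIGHT JOIN keeps every row from `shipments`; unmatched rows get NULL for `parts`'s columns.
Matching on a.part_id = b.part_id AND a.grp = b.grp. A NULL in a compared column never satisfies the condition.
- a row (part_id=8, grp=LS): no match.
- a row (part_id=5, grp=LS): no match.
- a row (part_id=8, grp=QE): no match.
- a row (part_id=9, grp=LS): matches 1 b row(s) → 1 output row(s).
- a row (part_id=5, grp=LS): no match.
- 6 row(s) from b found no a partner → padded with NULL.
After projecting and ordering:
b.grp | a.part_id
LS | 9
LS | NULL
LS | NULL
LS | NULL
QE | NULL
QE | NULL
QE | NULL

(LS, 9); (LS, NULL); (LS, NULL); (LS, NULL); (QE, NULL); (QE, NULL); (QE, NULL)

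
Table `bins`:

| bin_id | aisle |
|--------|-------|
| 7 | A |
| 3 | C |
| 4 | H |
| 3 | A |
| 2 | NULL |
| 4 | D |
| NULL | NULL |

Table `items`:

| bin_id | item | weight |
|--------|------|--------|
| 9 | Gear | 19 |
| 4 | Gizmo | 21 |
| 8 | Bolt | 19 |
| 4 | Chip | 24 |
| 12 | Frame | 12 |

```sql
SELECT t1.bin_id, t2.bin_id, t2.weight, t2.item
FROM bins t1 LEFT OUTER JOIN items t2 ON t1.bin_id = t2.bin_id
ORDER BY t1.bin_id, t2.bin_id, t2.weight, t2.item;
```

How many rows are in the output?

9

LEFT JOIN keeps every row from `bins`; unmatched rows get NULL for `items`'s columns.
Matching on t1.bin_id = t2.bin_id. A NULL in a compared column never satisfies the condition.
Matched pairs: 4; unmatched t1 rows kept: 5.
Total: 4 matched + 5 padded = 9 rows.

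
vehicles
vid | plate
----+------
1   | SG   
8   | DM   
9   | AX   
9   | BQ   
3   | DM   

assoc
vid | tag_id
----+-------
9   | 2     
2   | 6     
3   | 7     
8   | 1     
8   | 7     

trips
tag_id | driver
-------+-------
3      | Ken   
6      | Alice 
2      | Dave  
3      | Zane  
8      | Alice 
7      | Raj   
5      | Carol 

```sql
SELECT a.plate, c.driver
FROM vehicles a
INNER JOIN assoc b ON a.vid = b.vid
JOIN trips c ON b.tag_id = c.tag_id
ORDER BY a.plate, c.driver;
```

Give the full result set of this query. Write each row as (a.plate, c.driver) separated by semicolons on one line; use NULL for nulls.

(AX, Dave); (BQ, Dave); (DM, Raj); (DM, Raj)

Step 1 — a INNER JOIN b on vid → 5 row(s).
Then INNER JOIN `trips c` on tag_id: keep only rows whose b.tag_id appears in c.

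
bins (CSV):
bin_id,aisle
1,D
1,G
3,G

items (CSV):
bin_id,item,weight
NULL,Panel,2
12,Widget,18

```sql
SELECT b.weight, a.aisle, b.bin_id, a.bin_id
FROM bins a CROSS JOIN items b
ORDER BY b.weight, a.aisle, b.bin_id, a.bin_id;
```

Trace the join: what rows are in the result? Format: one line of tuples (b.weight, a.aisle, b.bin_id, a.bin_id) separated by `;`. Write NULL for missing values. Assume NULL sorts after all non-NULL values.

(2, D, NULL, 1); (2, G, NULL, 1); (2, G, NULL, 3); (18, D, 12, 1); (18, G, 12, 1); (18, G, 12, 3)

CROSS JOIN pairs every row of `bins` with every row of `items`: 3 × 2 = 6 rows.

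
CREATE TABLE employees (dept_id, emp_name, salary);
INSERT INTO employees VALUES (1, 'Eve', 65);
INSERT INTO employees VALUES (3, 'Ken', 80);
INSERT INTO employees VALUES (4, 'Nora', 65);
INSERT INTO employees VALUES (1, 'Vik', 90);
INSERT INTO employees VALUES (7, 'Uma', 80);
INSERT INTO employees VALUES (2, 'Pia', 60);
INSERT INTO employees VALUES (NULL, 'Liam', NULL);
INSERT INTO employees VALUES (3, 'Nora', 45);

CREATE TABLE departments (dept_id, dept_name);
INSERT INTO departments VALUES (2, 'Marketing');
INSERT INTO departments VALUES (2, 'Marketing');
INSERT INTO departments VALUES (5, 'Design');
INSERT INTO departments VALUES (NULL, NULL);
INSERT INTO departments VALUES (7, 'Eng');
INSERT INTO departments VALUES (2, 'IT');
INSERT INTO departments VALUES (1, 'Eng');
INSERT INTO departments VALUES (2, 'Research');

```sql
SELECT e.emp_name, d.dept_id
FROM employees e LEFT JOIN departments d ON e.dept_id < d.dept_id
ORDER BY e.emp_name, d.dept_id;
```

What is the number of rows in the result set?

LEFT JOIN keeps every row from `employees`; unmatched rows get NULL for `departments`'s columns.
Matching on e.dept_id < d.dept_id. A NULL in a compared column never satisfies the condition.
- dept_id=1: 6 matching d row(s), so 6 row(s) emitted.
- dept_id=3: 2 matching d row(s), so 2 row(s) emitted.
- dept_id=4: 2 matching d row(s), so 2 row(s) emitted.
- dept_id=1: 6 matching d row(s), so 6 row(s) emitted.
- dept_id=7: no d row matches, row kept with d columns NULL.
- dept_id=2: 2 matching d row(s), so 2 row(s) emitted.
- dept_id=NULL: no d row matches, row kept with d columns NULL.
- dept_id=3: 2 matching d row(s), so 2 row(s) emitted.
Total: 20 matched + 2 padded = 22 rows.

22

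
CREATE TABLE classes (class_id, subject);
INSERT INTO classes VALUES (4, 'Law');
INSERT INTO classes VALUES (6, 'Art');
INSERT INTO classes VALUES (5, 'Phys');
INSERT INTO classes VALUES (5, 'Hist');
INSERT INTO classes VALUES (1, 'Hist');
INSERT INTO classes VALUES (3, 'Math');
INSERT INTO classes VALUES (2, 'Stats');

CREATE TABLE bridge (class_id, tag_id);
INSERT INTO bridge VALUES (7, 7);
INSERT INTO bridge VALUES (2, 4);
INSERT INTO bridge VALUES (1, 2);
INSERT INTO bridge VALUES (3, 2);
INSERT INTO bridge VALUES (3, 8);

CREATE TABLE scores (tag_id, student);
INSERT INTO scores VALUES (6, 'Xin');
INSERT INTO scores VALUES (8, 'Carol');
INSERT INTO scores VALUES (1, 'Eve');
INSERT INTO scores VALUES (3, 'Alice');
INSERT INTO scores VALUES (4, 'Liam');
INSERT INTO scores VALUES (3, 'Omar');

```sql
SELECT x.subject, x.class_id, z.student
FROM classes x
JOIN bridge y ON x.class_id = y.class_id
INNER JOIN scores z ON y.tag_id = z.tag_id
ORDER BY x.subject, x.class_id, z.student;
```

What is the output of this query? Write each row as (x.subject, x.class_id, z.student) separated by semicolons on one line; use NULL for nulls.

(Math, 3, Carol); (Stats, 2, Liam)

Step 1 — x INNER JOIN y on class_id → 4 row(s).
Then INNER JOIN `scores z` on tag_id: keep only rows whose y.tag_id appears in z.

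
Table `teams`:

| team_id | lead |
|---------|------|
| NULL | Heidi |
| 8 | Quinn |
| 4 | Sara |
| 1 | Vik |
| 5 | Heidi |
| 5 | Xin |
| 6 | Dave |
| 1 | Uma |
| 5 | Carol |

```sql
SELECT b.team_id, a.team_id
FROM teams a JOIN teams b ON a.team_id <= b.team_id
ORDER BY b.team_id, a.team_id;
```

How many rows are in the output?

40

INNER JOIN keeps only pairs where the ON condition holds.
Matching on a.team_id <= b.team_id. A NULL in a compared column never satisfies the condition.
- a row (team_id=NULL): no match → dropped.
- a row (team_id=8): matches 1 b row(s) → 1 output row(s).
- a row (team_id=4): matches 6 b row(s) → 6 output row(s).
- a row (team_id=1): matches 8 b row(s) → 8 output row(s).
- a row (team_id=5): matches 5 b row(s) → 5 output row(s).
- a row (team_id=5): matches 5 b row(s) → 5 output row(s).
- a row (team_id=6): matches 2 b row(s) → 2 output row(s).
- a row (team_id=1): matches 8 b row(s) → 8 output row(s).
- a row (team_id=5): matches 5 b row(s) → 5 output row(s).
Total: 40 rows.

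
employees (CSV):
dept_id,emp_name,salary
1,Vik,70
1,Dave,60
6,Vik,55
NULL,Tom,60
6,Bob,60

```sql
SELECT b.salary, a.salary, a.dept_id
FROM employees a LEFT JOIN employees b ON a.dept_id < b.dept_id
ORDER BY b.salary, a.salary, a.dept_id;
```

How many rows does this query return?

7

LEFT JOIN keeps every row from `employees a`; unmatched rows get NULL for `employees b`'s columns.
Matching on a.dept_id < b.dept_id. A NULL in a compared column never satisfies the condition.
- a[0] dept_id=1 → 2 match(es) in b → 2 row(s).
- a[1] dept_id=1 → 2 match(es) in b → 2 row(s).
- a[2] dept_id=6 → no match; kept with NULLs on the b side.
- a[3] dept_id=NULL → no match; kept with NULLs on the b side.
- a[4] dept_id=6 → no match; kept with NULLs on the b side.
Total: 4 matched + 3 padded = 7 rows.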